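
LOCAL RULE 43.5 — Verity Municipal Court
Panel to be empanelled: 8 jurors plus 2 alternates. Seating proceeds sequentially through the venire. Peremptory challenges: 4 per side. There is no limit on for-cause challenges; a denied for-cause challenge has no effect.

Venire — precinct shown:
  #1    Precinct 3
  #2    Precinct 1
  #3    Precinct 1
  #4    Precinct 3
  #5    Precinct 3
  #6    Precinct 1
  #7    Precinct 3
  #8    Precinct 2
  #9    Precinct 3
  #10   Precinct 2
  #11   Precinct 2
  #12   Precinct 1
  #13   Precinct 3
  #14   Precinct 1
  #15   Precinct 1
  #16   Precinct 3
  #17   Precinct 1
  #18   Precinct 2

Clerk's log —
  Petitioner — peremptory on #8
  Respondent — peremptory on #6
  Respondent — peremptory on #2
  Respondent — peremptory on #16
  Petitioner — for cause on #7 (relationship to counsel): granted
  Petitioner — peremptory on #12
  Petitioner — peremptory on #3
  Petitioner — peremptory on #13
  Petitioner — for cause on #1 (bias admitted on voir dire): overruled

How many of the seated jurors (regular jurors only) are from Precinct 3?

4

Removed: #2, #3, #6, #7, #8, #12, #13, #16.
Seated jurors 1–8: #1, #4, #5, #9, #10, #11, #14, #15 (alternates #17, #18 not counted).
Of those, in Precinct 3: #1, #4, #5, #9 → 4.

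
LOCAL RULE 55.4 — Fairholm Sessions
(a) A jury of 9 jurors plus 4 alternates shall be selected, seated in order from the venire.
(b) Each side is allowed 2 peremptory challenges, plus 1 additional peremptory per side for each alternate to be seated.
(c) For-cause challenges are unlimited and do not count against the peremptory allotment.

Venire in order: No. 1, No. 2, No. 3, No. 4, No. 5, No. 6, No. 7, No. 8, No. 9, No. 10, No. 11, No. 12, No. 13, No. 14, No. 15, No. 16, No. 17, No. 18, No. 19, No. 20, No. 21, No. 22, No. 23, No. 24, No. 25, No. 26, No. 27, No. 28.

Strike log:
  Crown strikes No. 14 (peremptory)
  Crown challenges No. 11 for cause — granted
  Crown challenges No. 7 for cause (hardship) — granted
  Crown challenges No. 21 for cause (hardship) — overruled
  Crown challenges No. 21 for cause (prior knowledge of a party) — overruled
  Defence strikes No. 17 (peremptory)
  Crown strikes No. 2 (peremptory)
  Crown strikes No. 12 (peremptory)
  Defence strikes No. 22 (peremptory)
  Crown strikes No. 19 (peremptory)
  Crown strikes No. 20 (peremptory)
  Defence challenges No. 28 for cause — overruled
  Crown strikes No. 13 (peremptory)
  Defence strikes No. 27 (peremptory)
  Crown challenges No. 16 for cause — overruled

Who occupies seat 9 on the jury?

Removed: #2, #7, #11, #12, #13, #14, #17, #19, #20, #22, #27. (#16, #21, #28 stay — for-cause denied.)
Seating in order: seats 1–9 → #1, #3, #4, #5, #6, #8, #9, #10, #15; alternates → #16, #18, #21, #23.
So seat 9 is #15.

15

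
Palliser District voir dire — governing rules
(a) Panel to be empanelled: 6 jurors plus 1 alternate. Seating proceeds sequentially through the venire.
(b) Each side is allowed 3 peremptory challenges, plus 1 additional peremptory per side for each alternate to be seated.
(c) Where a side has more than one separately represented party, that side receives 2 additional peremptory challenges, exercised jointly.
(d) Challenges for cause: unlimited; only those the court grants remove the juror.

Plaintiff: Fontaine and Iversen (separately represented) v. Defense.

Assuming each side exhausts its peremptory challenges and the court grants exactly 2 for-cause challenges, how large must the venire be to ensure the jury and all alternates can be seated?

19

Seats to fill: 6 + 1 alternates = 7.
Peremptories — Plaintiff: 3 + 1×1 + 2 = 6; Defense: 3 + 1×1 = 4; total 10.
For-cause removals: 2.
Minimum venire: 7 + 10 + 2 = 19.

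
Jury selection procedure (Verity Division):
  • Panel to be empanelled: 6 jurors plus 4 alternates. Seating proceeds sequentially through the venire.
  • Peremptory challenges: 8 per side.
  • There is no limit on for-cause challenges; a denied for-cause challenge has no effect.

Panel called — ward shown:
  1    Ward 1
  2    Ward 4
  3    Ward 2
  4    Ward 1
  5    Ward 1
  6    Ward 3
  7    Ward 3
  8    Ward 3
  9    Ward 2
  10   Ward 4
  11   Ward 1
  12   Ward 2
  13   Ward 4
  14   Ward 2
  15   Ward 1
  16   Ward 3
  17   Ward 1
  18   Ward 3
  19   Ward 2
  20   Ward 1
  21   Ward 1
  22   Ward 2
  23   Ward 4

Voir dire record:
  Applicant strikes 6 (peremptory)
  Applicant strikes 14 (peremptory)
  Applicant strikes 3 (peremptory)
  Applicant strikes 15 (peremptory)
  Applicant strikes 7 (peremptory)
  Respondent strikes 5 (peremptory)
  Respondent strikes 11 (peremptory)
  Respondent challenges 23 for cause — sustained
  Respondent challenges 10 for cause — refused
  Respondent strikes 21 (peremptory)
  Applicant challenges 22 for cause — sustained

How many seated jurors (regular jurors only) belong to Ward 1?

Removed: #3, #5, #6, #7, #11, #14, #15, #21, #22, #23.
Seated jurors 1–6: #1, #2, #4, #8, #9, #10 (alternates #12, #13, #16, #17 not counted).
Of those, in Ward 1: #1, #4 → 2.

2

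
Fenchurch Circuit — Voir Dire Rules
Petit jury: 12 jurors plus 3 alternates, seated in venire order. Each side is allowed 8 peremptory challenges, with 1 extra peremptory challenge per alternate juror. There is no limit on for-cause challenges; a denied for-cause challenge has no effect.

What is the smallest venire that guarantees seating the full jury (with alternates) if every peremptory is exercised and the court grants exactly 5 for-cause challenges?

42

Seats to fill: 12 + 3 alternates = 15.
Peremptories: 8 + 1×3 = 11 per side × 2 sides = 22.
For-cause removals: 5.
Minimum venire: 15 + 22 + 5 = 42.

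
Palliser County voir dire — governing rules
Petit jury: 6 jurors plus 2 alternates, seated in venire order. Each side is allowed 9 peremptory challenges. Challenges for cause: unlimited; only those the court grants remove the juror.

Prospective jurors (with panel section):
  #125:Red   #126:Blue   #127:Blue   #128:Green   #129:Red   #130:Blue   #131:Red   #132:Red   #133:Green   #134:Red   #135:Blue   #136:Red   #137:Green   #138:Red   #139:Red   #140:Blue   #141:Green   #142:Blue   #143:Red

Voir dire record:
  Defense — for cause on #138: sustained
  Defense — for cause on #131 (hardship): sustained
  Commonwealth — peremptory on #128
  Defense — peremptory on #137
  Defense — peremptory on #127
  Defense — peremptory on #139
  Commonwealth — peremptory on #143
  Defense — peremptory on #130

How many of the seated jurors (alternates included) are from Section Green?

1

Removed: #127, #128, #130, #131, #137, #138, #139, #143.
Seated (8 incl. alternates): #125, #126, #129, #132, #133, #134, #135, #136.
Of those, in Section Green: #133 → 1.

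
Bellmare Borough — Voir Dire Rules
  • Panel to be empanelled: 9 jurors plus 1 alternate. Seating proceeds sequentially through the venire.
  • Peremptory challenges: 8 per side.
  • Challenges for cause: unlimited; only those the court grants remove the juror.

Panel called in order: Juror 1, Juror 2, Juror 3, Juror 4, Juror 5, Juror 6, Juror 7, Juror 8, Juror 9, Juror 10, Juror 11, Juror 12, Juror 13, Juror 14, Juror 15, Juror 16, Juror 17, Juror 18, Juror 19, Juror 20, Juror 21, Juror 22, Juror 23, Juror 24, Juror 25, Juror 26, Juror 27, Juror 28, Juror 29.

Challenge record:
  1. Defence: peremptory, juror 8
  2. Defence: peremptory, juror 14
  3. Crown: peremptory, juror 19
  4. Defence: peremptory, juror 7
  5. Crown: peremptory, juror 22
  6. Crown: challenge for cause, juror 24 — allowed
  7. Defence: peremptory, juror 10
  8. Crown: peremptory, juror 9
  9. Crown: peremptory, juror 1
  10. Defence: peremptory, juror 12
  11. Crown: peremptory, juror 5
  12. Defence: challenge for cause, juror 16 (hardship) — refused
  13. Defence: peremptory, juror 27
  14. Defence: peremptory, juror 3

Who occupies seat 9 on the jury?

18

Removed: #1, #3, #5, #7, #8, #9, #10, #12, #14, #19, #22, #24, #27. (#16 stays — for-cause denied.)
Seating in order: seats 1–9 → #2, #4, #6, #11, #13, #15, #16, #17, #18; alternates → #20.
So seat 9 is #18.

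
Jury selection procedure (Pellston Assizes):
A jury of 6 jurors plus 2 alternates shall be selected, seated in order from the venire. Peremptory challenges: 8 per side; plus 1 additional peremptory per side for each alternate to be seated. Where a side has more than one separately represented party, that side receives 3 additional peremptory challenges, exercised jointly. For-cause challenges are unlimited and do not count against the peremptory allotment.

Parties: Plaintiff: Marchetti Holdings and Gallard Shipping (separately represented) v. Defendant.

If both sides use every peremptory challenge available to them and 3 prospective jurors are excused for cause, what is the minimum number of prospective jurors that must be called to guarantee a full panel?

Seats to fill: 6 + 2 alternates = 8.
Peremptories — Plaintiff: 8 + 1×2 + 3 = 13; Defendant: 8 + 1×2 = 10; total 23.
For-cause removals: 3.
Minimum venire: 8 + 23 + 3 = 34.

34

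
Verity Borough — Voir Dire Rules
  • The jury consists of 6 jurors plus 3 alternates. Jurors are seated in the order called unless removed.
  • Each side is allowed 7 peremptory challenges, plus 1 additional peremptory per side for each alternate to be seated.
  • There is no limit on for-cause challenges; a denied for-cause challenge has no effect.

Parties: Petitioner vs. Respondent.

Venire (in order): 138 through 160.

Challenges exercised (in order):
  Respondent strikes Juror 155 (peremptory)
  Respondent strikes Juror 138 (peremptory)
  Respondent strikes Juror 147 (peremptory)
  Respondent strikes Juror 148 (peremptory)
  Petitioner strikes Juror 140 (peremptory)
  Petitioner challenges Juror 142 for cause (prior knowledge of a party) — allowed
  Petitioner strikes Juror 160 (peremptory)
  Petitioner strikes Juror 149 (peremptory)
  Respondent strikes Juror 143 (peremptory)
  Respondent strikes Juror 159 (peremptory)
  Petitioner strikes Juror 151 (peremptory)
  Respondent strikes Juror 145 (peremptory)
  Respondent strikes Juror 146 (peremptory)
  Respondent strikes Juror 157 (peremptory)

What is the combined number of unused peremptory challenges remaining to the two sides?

Petitioner allotment: 7 base + 1 × 3 alternates = 10. Respondent allotment: 7 base + 1 × 3 alternates = 10.
Petitioner peremptories used: #140, #160, #149, #151 — 4 (the for-cause on #142 doesn't count).
Respondent peremptories used: #155, #138, #147, #148, #143, #159, #145, #146, #157 — 9.
Remaining: (10 − 4) + (10 − 9) = 7.

7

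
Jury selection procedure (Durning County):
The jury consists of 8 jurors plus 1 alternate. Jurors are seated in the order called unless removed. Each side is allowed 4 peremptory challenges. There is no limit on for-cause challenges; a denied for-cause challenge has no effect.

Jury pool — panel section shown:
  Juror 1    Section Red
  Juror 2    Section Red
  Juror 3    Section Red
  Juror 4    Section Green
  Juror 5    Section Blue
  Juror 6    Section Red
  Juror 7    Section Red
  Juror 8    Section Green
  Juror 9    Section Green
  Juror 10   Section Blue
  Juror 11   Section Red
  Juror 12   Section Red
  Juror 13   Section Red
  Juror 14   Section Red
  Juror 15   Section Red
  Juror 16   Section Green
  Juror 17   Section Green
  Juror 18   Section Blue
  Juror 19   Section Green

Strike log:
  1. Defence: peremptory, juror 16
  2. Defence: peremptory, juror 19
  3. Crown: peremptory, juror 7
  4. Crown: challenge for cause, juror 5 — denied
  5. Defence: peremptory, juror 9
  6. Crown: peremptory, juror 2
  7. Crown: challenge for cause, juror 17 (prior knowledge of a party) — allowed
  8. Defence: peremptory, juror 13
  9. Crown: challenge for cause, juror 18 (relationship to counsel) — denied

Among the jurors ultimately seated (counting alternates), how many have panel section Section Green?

Removed: #2, #7, #9, #13, #16, #17, #19.
Seated (9 incl. alternates): #1, #3, #4, #5, #6, #8, #10, #11, #12.
Of those, in Section Green: #4, #8 → 2.

2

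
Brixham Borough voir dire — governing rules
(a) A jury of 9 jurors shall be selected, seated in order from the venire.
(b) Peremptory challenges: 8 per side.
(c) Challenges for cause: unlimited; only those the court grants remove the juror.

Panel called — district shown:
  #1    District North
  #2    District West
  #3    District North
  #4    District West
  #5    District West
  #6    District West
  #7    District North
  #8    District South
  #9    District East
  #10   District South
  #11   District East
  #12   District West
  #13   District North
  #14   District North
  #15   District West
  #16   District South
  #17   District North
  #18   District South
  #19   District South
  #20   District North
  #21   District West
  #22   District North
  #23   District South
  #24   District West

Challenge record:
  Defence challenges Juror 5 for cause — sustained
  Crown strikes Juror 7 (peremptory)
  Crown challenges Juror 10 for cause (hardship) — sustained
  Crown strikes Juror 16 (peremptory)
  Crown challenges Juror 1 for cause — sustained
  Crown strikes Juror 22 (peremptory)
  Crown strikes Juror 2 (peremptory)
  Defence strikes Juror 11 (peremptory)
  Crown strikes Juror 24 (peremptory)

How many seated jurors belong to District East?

Removed: #1, #2, #5, #7, #10, #11, #16, #22, #24.
Seated jurors 1–9: #3, #4, #6, #8, #9, #12, #13, #14, #15.
Of those, in District East: #9 → 1.

1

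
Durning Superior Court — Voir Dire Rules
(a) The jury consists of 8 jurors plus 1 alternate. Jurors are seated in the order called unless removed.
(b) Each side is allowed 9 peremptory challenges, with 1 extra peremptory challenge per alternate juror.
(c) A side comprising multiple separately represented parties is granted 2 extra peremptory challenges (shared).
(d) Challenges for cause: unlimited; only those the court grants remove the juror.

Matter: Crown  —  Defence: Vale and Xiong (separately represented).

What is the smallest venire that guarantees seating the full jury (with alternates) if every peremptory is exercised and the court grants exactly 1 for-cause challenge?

32

Seats to fill: 8 + 1 alternates = 9.
Peremptories — Crown: 9 + 1×1 = 10; Defence: 9 + 1×1 + 2 = 12; total 22.
For-cause removals: 1.
Minimum venire: 9 + 22 + 1 = 32.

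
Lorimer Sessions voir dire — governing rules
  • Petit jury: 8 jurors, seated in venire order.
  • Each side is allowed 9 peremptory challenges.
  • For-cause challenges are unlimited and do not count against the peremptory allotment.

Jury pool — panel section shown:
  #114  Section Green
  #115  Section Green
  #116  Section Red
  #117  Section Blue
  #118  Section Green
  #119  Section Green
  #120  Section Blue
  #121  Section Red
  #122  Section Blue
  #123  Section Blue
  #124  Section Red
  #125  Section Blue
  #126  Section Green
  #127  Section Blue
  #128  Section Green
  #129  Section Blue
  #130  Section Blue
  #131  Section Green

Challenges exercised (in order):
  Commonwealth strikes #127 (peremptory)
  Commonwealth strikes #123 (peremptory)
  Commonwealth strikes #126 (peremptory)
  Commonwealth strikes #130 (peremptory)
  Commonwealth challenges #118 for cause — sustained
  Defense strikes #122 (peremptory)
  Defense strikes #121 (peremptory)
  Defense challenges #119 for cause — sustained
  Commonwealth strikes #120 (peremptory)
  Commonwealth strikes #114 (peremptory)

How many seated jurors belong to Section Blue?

Removed: #114, #118, #119, #120, #121, #122, #123, #126, #127, #130.
Seated jurors 1–8: #115, #116, #117, #124, #125, #128, #129, #131.
Of those, in Section Blue: #117, #125, #129 → 3.

3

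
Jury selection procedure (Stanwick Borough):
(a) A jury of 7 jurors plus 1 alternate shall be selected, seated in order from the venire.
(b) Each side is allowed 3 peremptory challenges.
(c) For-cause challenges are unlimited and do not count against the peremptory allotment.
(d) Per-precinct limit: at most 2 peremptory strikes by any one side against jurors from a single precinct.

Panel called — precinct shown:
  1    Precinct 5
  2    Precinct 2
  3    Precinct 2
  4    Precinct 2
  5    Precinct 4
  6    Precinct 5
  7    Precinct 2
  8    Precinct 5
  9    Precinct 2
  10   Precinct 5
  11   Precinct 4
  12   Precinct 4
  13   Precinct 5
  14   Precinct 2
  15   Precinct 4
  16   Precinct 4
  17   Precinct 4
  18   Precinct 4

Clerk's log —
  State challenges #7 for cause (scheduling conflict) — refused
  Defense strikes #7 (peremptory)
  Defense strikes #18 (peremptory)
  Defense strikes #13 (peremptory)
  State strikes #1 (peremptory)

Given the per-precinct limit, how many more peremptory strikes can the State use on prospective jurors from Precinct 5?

State peremptories so far: #1 — 1 of 3 used, 2 left overall.
Against Precinct 5: #1 — 1 used; per-precinct cap 2 leaves 1.
Binding limit: min(2, 1) = 1.

1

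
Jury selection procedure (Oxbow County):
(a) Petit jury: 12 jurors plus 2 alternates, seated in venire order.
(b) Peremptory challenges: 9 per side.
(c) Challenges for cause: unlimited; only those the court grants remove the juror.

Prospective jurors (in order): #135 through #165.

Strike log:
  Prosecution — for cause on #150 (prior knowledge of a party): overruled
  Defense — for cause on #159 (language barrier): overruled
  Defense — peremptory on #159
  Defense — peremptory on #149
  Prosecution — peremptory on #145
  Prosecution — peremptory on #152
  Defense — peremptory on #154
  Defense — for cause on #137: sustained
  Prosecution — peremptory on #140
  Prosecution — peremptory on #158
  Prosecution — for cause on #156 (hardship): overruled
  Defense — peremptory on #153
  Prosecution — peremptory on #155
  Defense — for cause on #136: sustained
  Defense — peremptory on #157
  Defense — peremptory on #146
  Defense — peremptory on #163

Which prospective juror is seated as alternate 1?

160

Removed: #136, #137, #140, #145, #146, #149, #152, #153, #154, #155, #157, #158, #159, #163. (#150, #156 stay — for-cause denied.)
Filling seats in venire order through position 13: #135, #138, #139, #141, #142, #143, #144, #147, #148, #150, #151, #156, #160.
So alternate 1 is #160.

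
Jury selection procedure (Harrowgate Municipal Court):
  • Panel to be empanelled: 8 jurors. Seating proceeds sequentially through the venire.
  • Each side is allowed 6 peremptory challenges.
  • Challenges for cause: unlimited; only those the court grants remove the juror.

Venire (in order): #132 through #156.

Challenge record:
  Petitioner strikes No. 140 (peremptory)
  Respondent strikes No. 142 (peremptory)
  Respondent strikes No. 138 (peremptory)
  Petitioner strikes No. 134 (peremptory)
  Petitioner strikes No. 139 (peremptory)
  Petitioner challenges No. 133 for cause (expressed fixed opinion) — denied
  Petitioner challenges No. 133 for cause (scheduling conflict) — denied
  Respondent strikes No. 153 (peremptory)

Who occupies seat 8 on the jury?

144

Removed: #134, #138, #139, #140, #142, #153. (#133 stays — for-cause denied.)
Filling seats in venire order through position 8: #132, #133, #135, #136, #137, #141, #143, #144.
So seat 8 is #144.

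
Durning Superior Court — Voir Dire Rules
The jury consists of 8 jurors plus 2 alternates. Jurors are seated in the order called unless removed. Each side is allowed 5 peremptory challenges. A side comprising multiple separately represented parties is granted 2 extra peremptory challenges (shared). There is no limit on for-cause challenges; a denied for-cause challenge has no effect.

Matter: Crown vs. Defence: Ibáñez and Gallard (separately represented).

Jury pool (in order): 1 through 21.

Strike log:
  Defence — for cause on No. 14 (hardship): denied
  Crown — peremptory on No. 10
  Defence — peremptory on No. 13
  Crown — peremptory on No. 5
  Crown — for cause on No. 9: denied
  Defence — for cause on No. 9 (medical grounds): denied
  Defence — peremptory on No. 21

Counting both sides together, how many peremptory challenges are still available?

Crown allotment: 5. Defence allotment: 5 base + 2 multi-party = 7.
Crown peremptories used: #10, #5 — 2 (the for-cause on #9 doesn't count).
Defence peremptories used: #13, #21 — 2 (for-cause on #14, #9 don't count).
Remaining: (5 − 2) + (7 − 2) = 8.

8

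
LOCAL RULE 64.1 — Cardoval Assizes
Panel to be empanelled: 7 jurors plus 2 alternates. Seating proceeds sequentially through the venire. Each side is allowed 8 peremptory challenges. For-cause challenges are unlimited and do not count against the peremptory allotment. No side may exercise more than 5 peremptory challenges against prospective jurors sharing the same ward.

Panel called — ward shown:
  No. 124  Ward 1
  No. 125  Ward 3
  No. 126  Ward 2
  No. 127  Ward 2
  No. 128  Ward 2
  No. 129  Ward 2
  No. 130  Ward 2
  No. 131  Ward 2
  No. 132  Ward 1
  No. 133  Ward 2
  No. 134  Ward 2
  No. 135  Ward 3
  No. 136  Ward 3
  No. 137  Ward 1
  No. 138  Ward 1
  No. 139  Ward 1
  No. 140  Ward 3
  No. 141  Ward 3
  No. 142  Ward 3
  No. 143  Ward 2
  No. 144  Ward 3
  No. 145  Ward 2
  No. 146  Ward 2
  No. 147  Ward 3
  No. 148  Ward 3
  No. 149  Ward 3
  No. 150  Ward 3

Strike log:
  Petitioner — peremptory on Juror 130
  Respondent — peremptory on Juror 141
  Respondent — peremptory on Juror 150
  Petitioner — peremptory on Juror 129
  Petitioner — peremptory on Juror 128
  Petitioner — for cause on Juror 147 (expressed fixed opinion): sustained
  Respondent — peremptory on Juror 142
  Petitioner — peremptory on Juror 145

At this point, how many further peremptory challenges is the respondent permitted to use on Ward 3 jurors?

Respondent peremptories so far: #141, #150, #142 — 3 of 8 used, 5 left overall.
Against Ward 3: #141, #150, #142 — 3 used; per-ward cap 5 leaves 2.
Binding limit: min(5, 2) = 2.

2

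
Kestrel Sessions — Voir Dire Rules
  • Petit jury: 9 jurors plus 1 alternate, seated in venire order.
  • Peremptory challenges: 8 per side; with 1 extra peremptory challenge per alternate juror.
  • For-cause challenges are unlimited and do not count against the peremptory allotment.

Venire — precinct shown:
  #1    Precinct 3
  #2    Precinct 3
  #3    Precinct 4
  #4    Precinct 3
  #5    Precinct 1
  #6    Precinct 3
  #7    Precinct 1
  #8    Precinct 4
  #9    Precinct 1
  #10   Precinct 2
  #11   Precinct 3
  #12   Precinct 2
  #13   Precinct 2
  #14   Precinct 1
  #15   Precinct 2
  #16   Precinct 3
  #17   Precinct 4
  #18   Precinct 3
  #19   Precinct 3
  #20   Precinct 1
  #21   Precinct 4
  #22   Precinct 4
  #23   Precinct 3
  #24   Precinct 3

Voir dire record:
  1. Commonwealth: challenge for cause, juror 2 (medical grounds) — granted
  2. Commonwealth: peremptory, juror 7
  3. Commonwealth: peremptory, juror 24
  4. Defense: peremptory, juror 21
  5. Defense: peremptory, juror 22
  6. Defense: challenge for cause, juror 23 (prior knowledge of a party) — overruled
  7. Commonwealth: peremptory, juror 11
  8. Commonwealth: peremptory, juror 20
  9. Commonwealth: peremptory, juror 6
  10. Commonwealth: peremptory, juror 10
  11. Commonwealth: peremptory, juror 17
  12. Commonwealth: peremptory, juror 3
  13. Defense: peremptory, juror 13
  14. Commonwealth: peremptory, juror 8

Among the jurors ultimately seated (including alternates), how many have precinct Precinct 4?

Removed: #2, #3, #6, #7, #8, #10, #11, #13, #17, #20, #21, #22, #24.
Seated (10 incl. alternates): #1, #4, #5, #9, #12, #14, #15, #16, #18, #19.
None of those are in Precinct 4 → 0.

0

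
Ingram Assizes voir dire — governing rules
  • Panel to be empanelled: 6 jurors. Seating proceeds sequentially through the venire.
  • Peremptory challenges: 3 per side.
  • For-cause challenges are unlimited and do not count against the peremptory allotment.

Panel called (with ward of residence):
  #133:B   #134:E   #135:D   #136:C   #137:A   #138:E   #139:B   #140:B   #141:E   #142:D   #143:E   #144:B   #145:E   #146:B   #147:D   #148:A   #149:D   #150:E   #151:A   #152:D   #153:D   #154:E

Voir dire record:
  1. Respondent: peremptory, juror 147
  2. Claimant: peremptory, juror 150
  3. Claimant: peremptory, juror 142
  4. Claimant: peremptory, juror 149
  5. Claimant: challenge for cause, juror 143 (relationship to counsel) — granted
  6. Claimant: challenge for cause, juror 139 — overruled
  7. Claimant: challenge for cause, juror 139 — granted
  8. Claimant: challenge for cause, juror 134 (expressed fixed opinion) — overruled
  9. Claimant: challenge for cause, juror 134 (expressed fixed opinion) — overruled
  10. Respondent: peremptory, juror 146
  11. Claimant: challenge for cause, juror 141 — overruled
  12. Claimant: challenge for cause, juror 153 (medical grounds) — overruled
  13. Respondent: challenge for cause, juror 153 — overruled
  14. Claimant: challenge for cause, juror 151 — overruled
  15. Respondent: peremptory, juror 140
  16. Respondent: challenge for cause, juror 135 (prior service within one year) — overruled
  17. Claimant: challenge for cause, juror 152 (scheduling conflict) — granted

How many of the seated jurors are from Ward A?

Removed: #139, #140, #142, #143, #146, #147, #149, #150, #152.
Seated jurors 1–6: #133, #134, #135, #136, #137, #138.
Of those, in Ward A: #137 → 1.

1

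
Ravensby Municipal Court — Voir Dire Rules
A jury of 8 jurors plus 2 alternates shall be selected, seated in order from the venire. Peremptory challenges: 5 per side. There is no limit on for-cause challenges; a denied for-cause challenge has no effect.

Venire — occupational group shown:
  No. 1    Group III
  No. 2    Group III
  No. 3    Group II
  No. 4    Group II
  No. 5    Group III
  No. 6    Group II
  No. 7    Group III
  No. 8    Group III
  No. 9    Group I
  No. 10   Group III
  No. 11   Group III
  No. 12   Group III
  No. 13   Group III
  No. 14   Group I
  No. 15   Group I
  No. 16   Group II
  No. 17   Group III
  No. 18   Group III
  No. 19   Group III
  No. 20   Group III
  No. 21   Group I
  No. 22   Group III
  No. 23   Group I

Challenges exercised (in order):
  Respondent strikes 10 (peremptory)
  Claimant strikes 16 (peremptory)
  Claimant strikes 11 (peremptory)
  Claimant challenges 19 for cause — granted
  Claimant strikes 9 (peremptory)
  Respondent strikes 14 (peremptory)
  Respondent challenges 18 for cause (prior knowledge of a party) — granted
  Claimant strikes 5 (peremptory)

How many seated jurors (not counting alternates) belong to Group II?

3

Removed: #5, #9, #10, #11, #14, #16, #18, #19.
Seated jurors 1–8: #1, #2, #3, #4, #6, #7, #8, #12 (alternates #13, #15 not counted).
Of those, in Group II: #3, #4, #6 → 3.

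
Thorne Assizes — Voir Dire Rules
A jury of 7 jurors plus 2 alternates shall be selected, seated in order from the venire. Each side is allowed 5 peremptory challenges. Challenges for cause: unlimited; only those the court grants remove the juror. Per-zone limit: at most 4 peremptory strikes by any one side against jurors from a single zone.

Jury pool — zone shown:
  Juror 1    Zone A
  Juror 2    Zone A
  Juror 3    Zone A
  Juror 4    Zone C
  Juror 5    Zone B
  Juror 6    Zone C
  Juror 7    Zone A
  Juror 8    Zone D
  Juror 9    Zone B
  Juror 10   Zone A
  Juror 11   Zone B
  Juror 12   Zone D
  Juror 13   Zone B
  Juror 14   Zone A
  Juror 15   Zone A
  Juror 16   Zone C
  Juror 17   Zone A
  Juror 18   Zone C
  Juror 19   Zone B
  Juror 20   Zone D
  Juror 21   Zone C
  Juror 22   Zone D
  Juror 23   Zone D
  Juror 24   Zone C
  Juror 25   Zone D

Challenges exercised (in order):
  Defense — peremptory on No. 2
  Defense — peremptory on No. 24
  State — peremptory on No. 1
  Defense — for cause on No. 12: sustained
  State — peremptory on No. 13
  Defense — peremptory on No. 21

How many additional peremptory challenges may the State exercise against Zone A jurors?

3

State peremptories so far: #1, #13 — 2 of 5 used, 3 left overall.
Against Zone A: #1 — 1 used; per-zone cap 4 leaves 3.
Binding limit: min(3, 3) = 3.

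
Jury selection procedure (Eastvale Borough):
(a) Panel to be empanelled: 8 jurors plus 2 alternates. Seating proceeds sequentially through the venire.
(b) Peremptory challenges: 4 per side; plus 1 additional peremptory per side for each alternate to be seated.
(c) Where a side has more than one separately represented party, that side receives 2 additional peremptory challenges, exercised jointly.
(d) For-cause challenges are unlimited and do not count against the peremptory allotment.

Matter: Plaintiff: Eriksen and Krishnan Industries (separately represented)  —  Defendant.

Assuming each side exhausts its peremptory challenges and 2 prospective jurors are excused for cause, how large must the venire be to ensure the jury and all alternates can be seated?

26

Seats to fill: 8 + 2 alternates = 10.
Peremptories — Plaintiff: 4 + 1×2 + 2 = 8; Defendant: 4 + 1×2 = 6; total 14.
For-cause removals: 2.
Minimum venire: 10 + 14 + 2 = 26.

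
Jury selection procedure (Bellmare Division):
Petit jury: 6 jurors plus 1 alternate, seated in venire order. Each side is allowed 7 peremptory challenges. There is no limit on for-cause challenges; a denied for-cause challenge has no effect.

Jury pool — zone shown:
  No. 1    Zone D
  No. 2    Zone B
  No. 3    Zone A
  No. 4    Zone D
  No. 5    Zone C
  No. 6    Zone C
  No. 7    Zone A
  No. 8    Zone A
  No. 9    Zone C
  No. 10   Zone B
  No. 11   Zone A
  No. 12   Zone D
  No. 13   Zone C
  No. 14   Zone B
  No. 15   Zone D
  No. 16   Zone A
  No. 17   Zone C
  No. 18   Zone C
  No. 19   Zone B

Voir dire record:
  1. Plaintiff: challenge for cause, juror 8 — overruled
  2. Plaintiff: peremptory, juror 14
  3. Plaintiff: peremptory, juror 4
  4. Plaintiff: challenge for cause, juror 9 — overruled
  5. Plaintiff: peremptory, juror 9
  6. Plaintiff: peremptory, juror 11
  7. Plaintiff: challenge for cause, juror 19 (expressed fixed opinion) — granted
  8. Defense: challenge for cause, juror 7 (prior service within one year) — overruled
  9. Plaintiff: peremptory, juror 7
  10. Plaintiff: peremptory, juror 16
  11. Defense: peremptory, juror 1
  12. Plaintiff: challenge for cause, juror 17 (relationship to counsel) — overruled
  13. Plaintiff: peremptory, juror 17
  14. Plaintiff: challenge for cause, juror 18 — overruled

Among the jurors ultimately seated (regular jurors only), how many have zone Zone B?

2

Removed: #1, #4, #7, #9, #11, #14, #16, #17, #19.
Seated jurors 1–6: #2, #3, #5, #6, #8, #10 (alternates #12 not counted).
Of those, in Zone B: #2, #10 → 2.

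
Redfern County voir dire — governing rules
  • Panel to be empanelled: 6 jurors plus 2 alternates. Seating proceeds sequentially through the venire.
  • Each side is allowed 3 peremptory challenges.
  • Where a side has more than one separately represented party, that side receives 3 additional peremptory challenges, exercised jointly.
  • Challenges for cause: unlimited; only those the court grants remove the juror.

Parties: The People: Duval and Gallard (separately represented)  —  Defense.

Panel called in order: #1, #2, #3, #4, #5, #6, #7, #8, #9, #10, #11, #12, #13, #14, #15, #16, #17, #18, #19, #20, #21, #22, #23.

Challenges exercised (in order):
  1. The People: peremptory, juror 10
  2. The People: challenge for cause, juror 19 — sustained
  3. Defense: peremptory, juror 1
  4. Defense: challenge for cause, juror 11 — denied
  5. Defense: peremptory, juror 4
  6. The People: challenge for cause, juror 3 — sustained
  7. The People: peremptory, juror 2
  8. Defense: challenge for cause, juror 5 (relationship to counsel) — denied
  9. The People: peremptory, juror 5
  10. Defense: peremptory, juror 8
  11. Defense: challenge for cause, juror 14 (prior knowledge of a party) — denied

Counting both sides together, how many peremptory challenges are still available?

The People allotment: 3 base + 3 multi-party = 6. Defense allotment: 3.
The People peremptories used: #10, #2, #5 — 3 (for-cause on #19, #3 don't count).
Defense peremptories used: #1, #4, #8 — 3 (for-cause on #11, #5, #14 don't count).
Remaining: (6 − 3) + (3 − 3) = 3.

3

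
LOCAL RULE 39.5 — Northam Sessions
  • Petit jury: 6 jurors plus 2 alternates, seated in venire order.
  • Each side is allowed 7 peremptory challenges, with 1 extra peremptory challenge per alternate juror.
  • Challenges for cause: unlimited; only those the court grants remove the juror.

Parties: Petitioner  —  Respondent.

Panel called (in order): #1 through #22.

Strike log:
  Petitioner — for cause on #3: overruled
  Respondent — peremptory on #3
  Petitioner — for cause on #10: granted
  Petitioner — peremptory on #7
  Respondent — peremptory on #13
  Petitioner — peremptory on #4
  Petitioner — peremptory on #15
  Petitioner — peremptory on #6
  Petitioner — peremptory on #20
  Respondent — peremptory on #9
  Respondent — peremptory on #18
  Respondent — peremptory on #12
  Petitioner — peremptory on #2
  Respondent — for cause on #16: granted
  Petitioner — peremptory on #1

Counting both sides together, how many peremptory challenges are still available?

Petitioner allotment: 7 base + 1 × 2 alternates = 9. Respondent allotment: 7 base + 1 × 2 alternates = 9.
Petitioner peremptories used: #7, #4, #15, #6, #20, #2, #1 — 7 (for-cause on #3, #10 don't count).
Respondent peremptories used: #3, #13, #9, #18, #12 — 5 (the for-cause on #16 doesn't count).
Remaining: (9 − 7) + (9 − 5) = 6.

6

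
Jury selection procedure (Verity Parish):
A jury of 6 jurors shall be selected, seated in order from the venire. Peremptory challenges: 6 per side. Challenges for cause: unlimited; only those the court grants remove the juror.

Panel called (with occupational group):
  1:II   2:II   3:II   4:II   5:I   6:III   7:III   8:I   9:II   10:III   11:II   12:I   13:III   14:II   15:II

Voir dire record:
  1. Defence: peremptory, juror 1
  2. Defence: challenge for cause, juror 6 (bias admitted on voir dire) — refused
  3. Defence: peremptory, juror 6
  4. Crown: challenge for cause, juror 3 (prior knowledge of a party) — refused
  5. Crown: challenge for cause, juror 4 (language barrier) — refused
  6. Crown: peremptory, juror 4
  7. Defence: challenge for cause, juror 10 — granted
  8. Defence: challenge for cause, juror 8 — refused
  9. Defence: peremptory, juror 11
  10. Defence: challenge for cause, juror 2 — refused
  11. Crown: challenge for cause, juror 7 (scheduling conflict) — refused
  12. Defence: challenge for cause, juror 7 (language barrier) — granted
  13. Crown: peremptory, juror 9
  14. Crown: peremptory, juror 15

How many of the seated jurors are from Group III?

1

Removed: #1, #4, #6, #7, #9, #10, #11, #15.
Seated jurors 1–6: #2, #3, #5, #8, #12, #13.
Of those, in Group III: #13 → 1.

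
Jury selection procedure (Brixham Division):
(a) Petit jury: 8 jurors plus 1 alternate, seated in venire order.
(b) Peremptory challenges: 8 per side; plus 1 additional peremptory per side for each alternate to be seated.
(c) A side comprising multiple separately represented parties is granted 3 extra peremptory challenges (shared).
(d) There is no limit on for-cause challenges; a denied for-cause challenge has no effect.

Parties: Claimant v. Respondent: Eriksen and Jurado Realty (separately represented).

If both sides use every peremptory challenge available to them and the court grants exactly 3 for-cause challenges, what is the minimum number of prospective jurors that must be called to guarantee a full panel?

33

Seats to fill: 8 + 1 alternates = 9.
Peremptories — Claimant: 8 + 1×1 = 9; Respondent: 8 + 1×1 + 3 = 12; total 21.
For-cause removals: 3.
Minimum venire: 9 + 21 + 3 = 33.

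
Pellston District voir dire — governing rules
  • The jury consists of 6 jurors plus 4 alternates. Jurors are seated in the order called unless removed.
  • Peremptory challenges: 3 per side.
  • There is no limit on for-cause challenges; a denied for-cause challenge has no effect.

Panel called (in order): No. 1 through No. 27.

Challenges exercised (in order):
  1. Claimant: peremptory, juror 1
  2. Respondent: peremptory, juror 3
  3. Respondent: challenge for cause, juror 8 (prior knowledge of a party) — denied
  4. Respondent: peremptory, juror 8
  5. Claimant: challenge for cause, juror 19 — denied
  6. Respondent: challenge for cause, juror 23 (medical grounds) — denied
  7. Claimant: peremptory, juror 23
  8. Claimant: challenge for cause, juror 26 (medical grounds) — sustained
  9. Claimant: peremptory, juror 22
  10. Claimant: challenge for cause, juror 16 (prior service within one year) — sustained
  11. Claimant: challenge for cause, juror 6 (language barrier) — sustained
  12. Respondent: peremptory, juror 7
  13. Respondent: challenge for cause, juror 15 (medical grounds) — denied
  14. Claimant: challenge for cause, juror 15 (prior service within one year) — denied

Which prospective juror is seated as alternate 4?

15

Removed: #1, #3, #6, #7, #8, #16, #22, #23, #26. (#15, #19 stay — for-cause denied.)
Seating in order: seats 1–6 → #2, #4, #5, #9, #10, #11; alternates → #12, #13, #14, #15.
So alternate 4 is #15.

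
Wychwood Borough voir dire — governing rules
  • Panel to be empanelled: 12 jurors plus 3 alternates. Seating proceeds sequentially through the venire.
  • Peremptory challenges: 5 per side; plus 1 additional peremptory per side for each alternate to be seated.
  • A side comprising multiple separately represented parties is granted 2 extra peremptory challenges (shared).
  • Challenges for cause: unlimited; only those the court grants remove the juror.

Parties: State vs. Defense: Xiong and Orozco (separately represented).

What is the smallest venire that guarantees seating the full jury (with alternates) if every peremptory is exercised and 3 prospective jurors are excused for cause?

Seats to fill: 12 + 3 alternates = 15.
Peremptories — State: 5 + 1×3 = 8; Defense: 5 + 1×3 + 2 = 10; total 18.
For-cause removals: 3.
Minimum venire: 15 + 18 + 3 = 36.

36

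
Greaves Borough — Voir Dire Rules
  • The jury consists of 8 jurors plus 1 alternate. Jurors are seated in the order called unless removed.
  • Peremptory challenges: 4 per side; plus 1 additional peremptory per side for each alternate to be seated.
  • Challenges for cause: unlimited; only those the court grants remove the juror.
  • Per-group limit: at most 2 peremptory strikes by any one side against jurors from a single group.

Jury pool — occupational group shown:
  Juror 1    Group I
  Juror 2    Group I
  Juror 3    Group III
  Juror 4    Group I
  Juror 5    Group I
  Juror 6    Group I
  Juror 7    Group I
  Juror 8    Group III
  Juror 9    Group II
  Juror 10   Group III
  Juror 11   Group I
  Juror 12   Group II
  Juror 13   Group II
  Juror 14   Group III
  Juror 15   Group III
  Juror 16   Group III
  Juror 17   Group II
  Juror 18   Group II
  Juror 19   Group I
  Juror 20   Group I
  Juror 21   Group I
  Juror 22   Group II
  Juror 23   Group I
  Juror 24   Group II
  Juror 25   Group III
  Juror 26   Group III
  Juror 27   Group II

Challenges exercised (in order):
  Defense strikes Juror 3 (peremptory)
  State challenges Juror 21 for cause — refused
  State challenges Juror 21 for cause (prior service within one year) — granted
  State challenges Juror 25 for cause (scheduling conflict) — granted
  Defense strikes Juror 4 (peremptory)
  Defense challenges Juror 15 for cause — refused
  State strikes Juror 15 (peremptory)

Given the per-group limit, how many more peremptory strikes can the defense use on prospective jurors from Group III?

1

Defense peremptories so far: #3, #4 — 2 of 5 used, 3 left overall.
Against Group III: #3 — 1 used; per-group cap 2 leaves 1.
Binding limit: min(3, 1) = 1.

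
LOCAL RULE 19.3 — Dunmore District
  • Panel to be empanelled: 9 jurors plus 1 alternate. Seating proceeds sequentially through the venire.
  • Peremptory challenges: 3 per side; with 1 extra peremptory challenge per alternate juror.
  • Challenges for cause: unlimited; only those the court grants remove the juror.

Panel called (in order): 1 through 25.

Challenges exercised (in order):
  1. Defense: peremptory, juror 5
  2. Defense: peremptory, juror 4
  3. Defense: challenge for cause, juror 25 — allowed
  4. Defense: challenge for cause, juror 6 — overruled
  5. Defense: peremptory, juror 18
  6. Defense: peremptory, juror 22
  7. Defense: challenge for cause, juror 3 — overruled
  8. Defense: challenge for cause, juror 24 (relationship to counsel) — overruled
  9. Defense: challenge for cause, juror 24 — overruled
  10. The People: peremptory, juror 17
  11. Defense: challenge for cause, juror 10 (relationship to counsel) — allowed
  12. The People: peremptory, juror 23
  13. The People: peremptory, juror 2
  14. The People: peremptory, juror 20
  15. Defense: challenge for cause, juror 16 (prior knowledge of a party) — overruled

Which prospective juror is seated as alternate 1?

Removed: #2, #4, #5, #10, #17, #18, #20, #22, #23, #25. (#3, #6, #16, #24 stay — for-cause denied.)
Seating in order: seats 1–9 → #1, #3, #6, #7, #8, #9, #11, #12, #13; alternates → #14.
So alternate 1 is #14.

14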